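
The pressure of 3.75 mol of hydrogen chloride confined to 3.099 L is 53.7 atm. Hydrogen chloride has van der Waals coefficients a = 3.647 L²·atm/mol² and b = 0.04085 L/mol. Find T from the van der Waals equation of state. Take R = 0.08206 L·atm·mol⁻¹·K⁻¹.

T ≈ 565.2 K

T = (P + a n²/V²)(V − nb)/(nR)
P + a n²/V² = 53.7 + (3.647)(3.75)²/(3.099)² = 59.040 atm
V − nb = 3.099 − (3.75)(0.04085) = 2.9458 L
T = (59.040)(2.9458)/((3.75)(0.08206)) = 565.2 K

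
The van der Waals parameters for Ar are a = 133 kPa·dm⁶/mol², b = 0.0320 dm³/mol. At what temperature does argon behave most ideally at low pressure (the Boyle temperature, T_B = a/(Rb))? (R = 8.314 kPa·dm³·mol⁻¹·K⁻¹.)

For a van der Waals gas the second virial coefficient B₂ = b − a/(RT) vanishes at T_B = a/(Rb).
T_B = 133/(8.314×0.0320) = 133/0.26605 = 499.9 K

T_B ≈ 499.9 K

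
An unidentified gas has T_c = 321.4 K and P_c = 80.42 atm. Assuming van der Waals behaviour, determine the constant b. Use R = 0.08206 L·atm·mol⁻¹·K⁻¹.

b ≈ 0.04099 L/mol

From T_c = 8a/(27Rb) and P_c = a/(27b²): b = R T_c/(8 P_c).
b = (0.08206)(321.4)/(8×80.42) = 26.374/643.36 = 0.04099 L/mol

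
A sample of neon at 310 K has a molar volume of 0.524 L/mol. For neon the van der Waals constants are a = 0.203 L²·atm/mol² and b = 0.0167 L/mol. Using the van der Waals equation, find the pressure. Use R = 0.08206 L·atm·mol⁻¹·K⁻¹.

P ≈ 49.41 atm

P = RT/(V_m − b) − a/V_m²
RT/(V_m − b) = (0.08206)(310)/(0.524 − 0.0167) = 25.439/0.50730 = 50.146 atm
a/V_m² = 0.203/(0.524)² = 0.73932 atm
P = 50.146 − 0.73932 = 49.41 atm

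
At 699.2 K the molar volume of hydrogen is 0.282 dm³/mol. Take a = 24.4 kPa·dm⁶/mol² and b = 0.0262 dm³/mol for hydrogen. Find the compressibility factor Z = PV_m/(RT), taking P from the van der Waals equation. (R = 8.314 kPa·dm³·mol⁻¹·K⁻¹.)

P = RT/(V_m − b) − a/V_m² = (8.314)(699.2)/(0.282 − 0.0262) − 24.4/(0.282)²
  = 5813.1/0.25580 − 306.83 = 22725 − 306.83 = 22418 kPa
Z = PV_m/(RT) = (22418)(0.282)/((8.314)(699.2)) = 6321.9/5813.1 = 1.088

Z ≈ 1.088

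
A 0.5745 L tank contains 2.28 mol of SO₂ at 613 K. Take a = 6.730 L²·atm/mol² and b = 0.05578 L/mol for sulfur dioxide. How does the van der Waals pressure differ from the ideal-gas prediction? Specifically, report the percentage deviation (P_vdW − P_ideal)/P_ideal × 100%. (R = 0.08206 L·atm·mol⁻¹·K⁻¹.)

-24.67 %

Ideal: P_ideal = nRT/V = (2.28)(0.08206)(613)/0.5745 = 199.635 atm
vdW: P = nRT/(V − nb) − a n²/V² = 114.690/0.447322 − 34.9852/0.330050 = 256.392 − 106.000 = 150.392 atm
% deviation = (150.392 − 199.635)/199.635 × 100% = -24.67%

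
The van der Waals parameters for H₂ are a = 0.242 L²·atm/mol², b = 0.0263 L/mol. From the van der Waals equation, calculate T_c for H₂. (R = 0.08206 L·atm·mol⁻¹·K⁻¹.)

For a van der Waals gas, T_c = 8a/(27Rb).
T_c = 8×0.242/(27×0.08206×0.0263) = 1.9360/0.058271 = 33.22 K

T_c ≈ 33.22 K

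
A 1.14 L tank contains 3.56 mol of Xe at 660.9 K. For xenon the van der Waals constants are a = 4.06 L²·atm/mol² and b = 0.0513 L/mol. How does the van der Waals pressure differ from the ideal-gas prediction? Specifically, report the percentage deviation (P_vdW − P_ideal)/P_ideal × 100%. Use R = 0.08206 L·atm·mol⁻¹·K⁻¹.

Ideal: P_ideal = nRT/V = (3.56)(0.08206)(660.9)/1.14 = 169.361 atm
vdW: P = nRT/(V − nb) − a n²/V² = 193.071/0.957372 − 51.4548/1.29960 = 201.668 − 39.5928 = 162.075 atm
% deviation = (162.075 − 169.361)/169.361 × 100% = -4.30%

-4.30 %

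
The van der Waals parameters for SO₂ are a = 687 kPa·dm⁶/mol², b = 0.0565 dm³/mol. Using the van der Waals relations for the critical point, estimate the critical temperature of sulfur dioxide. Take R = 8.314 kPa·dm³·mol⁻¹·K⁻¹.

T_c ≈ 433.3 K

For a van der Waals gas, T_c = 8a/(27Rb).
T_c = 8×687/(27×8.314×0.0565) = 5496.0/12.683 = 433.3 K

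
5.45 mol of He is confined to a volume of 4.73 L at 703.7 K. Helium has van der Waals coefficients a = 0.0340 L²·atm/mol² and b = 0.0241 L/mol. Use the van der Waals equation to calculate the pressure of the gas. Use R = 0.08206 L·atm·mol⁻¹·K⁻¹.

P = nRT/(V − nb) − a n²/V²
nRT/(V − nb) = (5.45)(0.08206)(703.7)/(4.73 − 5.45×0.0241) = 314.71/4.5987 = 68.435 atm
a n²/V² = (0.0340)(5.45)²/(4.73)² = 0.045139 atm
P = 68.435 − 0.045139 = 68.39 atm

P ≈ 68.39 atm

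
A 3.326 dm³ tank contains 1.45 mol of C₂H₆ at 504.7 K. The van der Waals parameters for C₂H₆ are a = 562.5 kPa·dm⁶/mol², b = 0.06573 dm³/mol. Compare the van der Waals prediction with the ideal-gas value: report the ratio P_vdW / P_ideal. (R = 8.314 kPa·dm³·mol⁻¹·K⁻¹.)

Ideal: P_ideal = nRT/V = (1.45)(8.314)(504.7)/3.326 = 1829.32 kPa
vdW: P = nRT/(V − nb) − a n²/V² = 6084.31/3.23069 − 1182.66/11.0623 = 1883.28 − 106.909 = 1776.37 kPa
Ratio = 1776.37/1829.32 = 0.9711

P_vdW / P_ideal ≈ 0.9711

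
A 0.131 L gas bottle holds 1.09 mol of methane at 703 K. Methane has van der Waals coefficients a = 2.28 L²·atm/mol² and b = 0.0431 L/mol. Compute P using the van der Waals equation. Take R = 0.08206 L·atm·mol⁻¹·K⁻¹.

P ≈ 590.5 atm

P = nRT/(V − nb) − a n²/V²
nRT/(V − nb) = (1.09)(0.08206)(703)/(0.131 − 1.09×0.0431) = 62.880/0.084021 = 748.38 atm
a n²/V² = (2.28)(1.09)²/(0.131)² = 157.85 atm
P = 748.38 − 157.85 = 590.5 atm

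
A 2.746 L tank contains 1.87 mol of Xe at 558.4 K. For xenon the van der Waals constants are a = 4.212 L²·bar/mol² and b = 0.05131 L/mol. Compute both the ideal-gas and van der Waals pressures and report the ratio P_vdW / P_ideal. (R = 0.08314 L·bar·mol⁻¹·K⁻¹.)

Ideal: P_ideal = nRT/V = (1.87)(0.08314)(558.4)/2.746 = 31.6152 bar
vdW: P = nRT/(V − nb) − a n²/V² = 86.8155/2.65005 − 14.7289/7.54052 = 32.7599 − 1.95330 = 30.8066 bar
Ratio = 30.8066/31.6152 = 0.9744

P_vdW / P_ideal ≈ 0.9744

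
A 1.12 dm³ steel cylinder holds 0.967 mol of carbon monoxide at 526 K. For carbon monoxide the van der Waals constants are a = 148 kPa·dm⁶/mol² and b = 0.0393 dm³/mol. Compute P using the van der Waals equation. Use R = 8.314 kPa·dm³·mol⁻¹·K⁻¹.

P ≈ 3798 kPa

P = nRT/(V − nb) − a n²/V²
nRT/(V − nb) = (0.967)(8.314)(526)/(1.12 − 0.967×0.0393) = 4228.8/1.0820 = 3908.3 kPa
a n²/V² = (148)(0.967)²/(1.12)² = 110.33 kPa
P = 3908.3 − 110.33 = 3798 kPa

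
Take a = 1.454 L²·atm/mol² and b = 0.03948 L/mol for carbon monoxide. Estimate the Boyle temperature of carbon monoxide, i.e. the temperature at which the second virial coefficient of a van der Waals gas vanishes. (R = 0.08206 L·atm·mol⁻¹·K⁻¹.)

For a van der Waals gas the second virial coefficient B₂ = b − a/(RT) vanishes at T_B = a/(Rb).
T_B = 1.454/(0.08206×0.03948) = 1.454/0.0032397 = 448.8 K

T_B ≈ 448.8 K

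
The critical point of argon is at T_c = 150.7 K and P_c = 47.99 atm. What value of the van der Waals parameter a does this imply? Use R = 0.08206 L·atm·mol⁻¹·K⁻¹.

a ≈ 1.344 L²·atm/mol²

From T_c = 8a/(27Rb) and P_c = a/(27b²): a = 27 R² T_c²/(64 P_c).
a = 27×(0.08206)²×(150.7)²/(64×47.99) = 4129.1/3071.4 = 1.344 L²·atm/mol²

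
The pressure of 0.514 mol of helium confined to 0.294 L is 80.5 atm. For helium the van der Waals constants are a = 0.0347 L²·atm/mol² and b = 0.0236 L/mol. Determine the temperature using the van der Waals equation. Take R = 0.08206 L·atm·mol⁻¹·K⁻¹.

T ≈ 538.7 K

T = (P + a n²/V²)(V − nb)/(nR)
P + a n²/V² = 80.5 + (0.0347)(0.514)²/(0.294)² = 80.606 atm
V − nb = 0.294 − (0.514)(0.0236) = 0.28187 L
T = (80.606)(0.28187)/((0.514)(0.08206)) = 538.7 K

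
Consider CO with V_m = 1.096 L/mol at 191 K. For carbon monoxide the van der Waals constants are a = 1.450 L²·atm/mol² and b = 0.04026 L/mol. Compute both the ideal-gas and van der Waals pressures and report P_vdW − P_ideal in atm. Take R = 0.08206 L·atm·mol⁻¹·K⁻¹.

ΔP ≈ -0.662 atm

Ideal: P_ideal = RT/V_m = (0.08206)(191)/1.096 = 14.3006 atm
vdW: P = RT/(V_m − b) − a/V_m² = 15.6735/1.05574 − 1.450/1.20122 = 14.8460 − 1.20711 = 13.6389 atm
ΔP = 13.6389 − 14.3006 = -0.662 atm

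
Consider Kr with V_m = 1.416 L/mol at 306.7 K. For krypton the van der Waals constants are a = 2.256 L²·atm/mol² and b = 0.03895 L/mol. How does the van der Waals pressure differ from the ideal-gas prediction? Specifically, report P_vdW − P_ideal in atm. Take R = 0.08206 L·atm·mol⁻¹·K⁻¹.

ΔP ≈ -0.622 atm

Ideal: P_ideal = RT/V_m = (0.08206)(306.7)/1.416 = 17.7739 atm
vdW: P = RT/(V_m − b) − a/V_m² = 25.1678/1.37705 − 2.256/2.00506 = 18.2766 − 1.12515 = 17.1515 atm
ΔP = 17.1515 − 17.7739 = -0.622 atm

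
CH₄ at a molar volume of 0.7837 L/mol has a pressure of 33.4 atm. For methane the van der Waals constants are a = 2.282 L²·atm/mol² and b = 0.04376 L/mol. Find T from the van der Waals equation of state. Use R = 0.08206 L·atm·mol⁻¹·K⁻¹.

T = (P + a/V_m²)(V_m − b)/R
P + a/V_m² = 33.4 + 2.282/(0.7837)² = 37.115 atm
V_m − b = 0.7837 − 0.04376 = 0.73994 L/mol
T = (37.115)(0.73994)/0.08206 = 334.7 K

T ≈ 334.7 K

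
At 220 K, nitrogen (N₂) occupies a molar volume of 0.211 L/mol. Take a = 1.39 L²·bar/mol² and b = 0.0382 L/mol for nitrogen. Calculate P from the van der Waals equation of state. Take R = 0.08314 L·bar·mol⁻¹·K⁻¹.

P = RT/(V_m − b) − a/V_m²
RT/(V_m − b) = (0.08314)(220)/(0.211 − 0.0382) = 18.291/0.17280 = 105.85 bar
a/V_m² = 1.39/(0.211)² = 31.221 bar
P = 105.85 − 31.221 = 74.63 bar

P ≈ 74.63 bar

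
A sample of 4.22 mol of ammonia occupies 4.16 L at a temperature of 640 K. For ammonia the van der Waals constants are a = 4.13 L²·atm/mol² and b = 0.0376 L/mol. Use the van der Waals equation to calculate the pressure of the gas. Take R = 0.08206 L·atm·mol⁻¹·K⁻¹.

P ≈ 51.14 atm

P = nRT/(V − nb) − a n²/V²
nRT/(V − nb) = (4.22)(0.08206)(640)/(4.16 − 4.22×0.0376) = 221.63/4.0013 = 55.389 atm
a n²/V² = (4.13)(4.22)²/(4.16)² = 4.2500 atm
P = 55.389 − 4.2500 = 51.14 atm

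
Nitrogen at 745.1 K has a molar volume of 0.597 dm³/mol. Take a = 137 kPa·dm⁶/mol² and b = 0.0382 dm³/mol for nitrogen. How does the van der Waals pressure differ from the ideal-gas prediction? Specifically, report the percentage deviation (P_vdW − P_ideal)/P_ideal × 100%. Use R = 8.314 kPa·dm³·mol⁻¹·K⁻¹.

Ideal: P_ideal = RT/V_m = (8.314)(745.1)/0.597 = 10376.5 kPa
vdW: P = RT/(V_m − b) − a/V_m² = 6194.76/0.558800 − 137/0.356409 = 11085.8 − 384.390 = 10701.4 kPa
% deviation = (10701.4 − 10376.5)/10376.5 × 100% = 3.13%

3.13 %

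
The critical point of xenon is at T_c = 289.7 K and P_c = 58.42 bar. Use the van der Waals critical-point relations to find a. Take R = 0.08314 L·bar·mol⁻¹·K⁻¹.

a ≈ 4.189 L²·bar/mol²

From T_c = 8a/(27Rb) and P_c = a/(27b²): a = 27 R² T_c²/(64 P_c).
a = 27×(0.08314)²×(289.7)²/(64×58.42) = 15663/3738.9 = 4.189 L²·bar/mol²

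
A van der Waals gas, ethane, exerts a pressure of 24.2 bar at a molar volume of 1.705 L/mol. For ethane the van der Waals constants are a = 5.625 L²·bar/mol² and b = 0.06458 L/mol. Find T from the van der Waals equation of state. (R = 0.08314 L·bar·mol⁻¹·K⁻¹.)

T = (P + a/V_m²)(V_m − b)/R
P + a/V_m² = 24.2 + 5.625/(1.705)² = 26.135 bar
V_m − b = 1.705 − 0.06458 = 1.6404 L/mol
T = (26.135)(1.6404)/0.08314 = 515.7 K

T ≈ 515.7 K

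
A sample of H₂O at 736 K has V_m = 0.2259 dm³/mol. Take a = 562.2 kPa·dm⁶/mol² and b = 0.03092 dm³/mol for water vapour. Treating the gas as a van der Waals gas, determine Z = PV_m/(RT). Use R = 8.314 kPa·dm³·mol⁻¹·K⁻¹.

P = RT/(V_m − b) − a/V_m² = (8.314)(736)/(0.2259 − 0.03092) − 562.2/(0.2259)²
  = 6119.1/0.19498 − 11017 = 31383 − 11017 = 20366 kPa
Z = PV_m/(RT) = (20366)(0.2259)/((8.314)(736)) = 4600.7/6119.1 = 0.7519

Z ≈ 0.7519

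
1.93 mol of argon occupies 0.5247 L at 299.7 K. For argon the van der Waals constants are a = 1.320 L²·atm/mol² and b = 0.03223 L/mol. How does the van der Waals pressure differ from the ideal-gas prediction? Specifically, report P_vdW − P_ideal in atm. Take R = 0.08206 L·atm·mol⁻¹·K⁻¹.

Ideal: P_ideal = nRT/V = (1.93)(0.08206)(299.7)/0.5247 = 90.4616 atm
vdW: P = nRT/(V − nb) − a n²/V² = 47.4652/0.462496 − 4.91687/0.275310 = 102.628 − 17.8594 = 84.769 atm
ΔP = 84.769 − 90.4616 = -5.69 atm

ΔP ≈ -5.69 atm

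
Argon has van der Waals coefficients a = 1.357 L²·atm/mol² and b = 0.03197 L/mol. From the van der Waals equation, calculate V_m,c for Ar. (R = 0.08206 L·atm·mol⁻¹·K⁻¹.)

V_m,c ≈ 0.09591 L/mol

For a van der Waals gas, V_m,c = 3b.
V_m,c = 3×0.03197 = 0.09591 L/mol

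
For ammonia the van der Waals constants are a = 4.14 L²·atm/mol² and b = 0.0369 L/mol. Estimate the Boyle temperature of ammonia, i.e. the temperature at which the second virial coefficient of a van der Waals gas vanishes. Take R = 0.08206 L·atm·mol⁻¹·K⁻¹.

For a van der Waals gas the second virial coefficient B₂ = b − a/(RT) vanishes at T_B = a/(Rb).
T_B = 4.14/(0.08206×0.0369) = 4.14/0.0030280 = 1367 K

T_B ≈ 1367 K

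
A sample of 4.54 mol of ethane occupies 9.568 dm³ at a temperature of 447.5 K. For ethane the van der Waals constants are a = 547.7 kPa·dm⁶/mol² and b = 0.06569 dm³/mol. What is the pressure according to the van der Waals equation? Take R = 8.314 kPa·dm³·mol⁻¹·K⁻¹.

P = nRT/(V − nb) − a n²/V²
nRT/(V − nb) = (4.54)(8.314)(447.5)/(9.568 − 4.54×0.06569) = 16891/9.2698 = 1822.2 kPa
a n²/V² = (547.7)(4.54)²/(9.568)² = 123.31 kPa
P = 1822.2 − 123.31 = 1699 kPa

P ≈ 1699 kPa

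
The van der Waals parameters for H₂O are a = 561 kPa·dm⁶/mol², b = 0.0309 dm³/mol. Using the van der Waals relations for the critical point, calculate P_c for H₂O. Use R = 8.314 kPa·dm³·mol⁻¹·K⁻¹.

P_c ≈ 21761 kPa

For a van der Waals gas, P_c = a/(27b²).
P_c = 561/(27×(0.0309)²) = 561/0.025780 = 21761 kPa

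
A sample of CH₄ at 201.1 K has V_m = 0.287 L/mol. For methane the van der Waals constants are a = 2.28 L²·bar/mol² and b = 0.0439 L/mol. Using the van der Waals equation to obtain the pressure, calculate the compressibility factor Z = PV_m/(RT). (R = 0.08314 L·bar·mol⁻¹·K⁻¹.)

P = RT/(V_m − b) − a/V_m² = (0.08314)(201.1)/(0.287 − 0.0439) − 2.28/(0.287)²
  = 16.719/0.24310 − 27.680 = 68.774 − 27.680 = 41.094 bar
Z = PV_m/(RT) = (41.094)(0.287)/((0.08314)(201.1)) = 11.794/16.719 = 0.7054

Z ≈ 0.7054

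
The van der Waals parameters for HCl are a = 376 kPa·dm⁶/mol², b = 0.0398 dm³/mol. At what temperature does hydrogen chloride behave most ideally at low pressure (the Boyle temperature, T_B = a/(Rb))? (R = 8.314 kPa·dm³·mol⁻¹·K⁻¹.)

For a van der Waals gas the second virial coefficient B₂ = b − a/(RT) vanishes at T_B = a/(Rb).
T_B = 376/(8.314×0.0398) = 376/0.33090 = 1136 K

T_B ≈ 1136 K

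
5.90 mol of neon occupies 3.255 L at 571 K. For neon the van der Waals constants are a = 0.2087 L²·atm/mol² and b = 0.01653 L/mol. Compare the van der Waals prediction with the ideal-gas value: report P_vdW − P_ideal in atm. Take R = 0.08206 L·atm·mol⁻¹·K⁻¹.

Ideal: P_ideal = nRT/V = (5.90)(0.08206)(571)/3.255 = 84.9315 atm
vdW: P = nRT/(V − nb) − a n²/V² = 276.452/3.15747 − 7.26485/10.5950 = 87.5549 − 0.685687 = 86.8692 atm
ΔP = 86.8692 − 84.9315 = 1.938 atm

ΔP ≈ 1.938 atm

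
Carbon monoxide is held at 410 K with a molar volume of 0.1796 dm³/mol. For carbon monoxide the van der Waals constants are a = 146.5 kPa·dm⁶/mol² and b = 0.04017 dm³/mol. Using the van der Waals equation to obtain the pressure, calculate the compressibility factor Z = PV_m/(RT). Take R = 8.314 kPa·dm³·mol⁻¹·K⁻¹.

P = RT/(V_m − b) − a/V_m² = (8.314)(410)/(0.1796 − 0.04017) − 146.5/(0.1796)²
  = 3408.7/0.13943 − 4541.8 = 24447 − 4541.8 = 19905 kPa
Z = PV_m/(RT) = (19905)(0.1796)/((8.314)(410)) = 3574.9/3408.7 = 1.049

Z ≈ 1.049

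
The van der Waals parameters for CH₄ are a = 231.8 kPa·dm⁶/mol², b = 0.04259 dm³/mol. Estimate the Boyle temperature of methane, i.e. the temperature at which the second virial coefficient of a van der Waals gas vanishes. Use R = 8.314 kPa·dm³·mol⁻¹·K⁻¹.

T_B ≈ 654.6 K

For a van der Waals gas the second virial coefficient B₂ = b − a/(RT) vanishes at T_B = a/(Rb).
T_B = 231.8/(8.314×0.04259) = 231.8/0.35409 = 654.6 K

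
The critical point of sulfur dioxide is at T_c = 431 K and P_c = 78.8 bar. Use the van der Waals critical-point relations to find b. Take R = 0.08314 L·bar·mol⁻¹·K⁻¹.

From T_c = 8a/(27Rb) and P_c = a/(27b²): b = R T_c/(8 P_c).
b = (0.08314)(431)/(8×78.8) = 35.833/630.40 = 0.05684 L/mol

b ≈ 0.05684 L/mol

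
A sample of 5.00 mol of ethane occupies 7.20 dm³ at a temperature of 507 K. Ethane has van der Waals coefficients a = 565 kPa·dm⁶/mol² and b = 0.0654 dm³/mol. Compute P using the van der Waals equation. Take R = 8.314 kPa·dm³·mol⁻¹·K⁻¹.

P = nRT/(V − nb) − a n²/V²
nRT/(V − nb) = (5.00)(8.314)(507)/(7.20 − 5.00×0.0654) = 21076/6.8730 = 3066.5 kPa
a n²/V² = (565)(5.00)²/(7.20)² = 272.47 kPa
P = 3066.5 − 272.47 = 2794 kPa

P ≈ 2794 kPa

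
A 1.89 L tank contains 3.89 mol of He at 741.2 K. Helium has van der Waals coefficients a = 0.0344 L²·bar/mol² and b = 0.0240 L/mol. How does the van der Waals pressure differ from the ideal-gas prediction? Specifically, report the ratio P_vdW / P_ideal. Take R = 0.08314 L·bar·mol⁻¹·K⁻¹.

P_vdW / P_ideal ≈ 1.051

Ideal: P_ideal = nRT/V = (3.89)(0.08314)(741.2)/1.89 = 126.833 bar
vdW: P = nRT/(V − nb) − a n²/V² = 239.715/1.79664 − 0.520544/3.57210 = 133.424 − 0.145725 = 133.278 bar
Ratio = 133.278/126.833 = 1.051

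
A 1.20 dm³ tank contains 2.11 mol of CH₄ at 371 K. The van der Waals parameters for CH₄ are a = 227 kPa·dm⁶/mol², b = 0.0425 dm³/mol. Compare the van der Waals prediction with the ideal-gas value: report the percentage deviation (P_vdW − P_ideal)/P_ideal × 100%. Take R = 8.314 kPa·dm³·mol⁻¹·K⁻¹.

-4.86 %

Ideal: P_ideal = nRT/V = (2.11)(8.314)(371)/1.20 = 5423.57 kPa
vdW: P = nRT/(V − nb) − a n²/V² = 6508.28/1.11033 − 1010.63/1.44000 = 5861.57 − 701.826 = 5159.74 kPa
% deviation = (5159.74 − 5423.57)/5423.57 × 100% = -4.86%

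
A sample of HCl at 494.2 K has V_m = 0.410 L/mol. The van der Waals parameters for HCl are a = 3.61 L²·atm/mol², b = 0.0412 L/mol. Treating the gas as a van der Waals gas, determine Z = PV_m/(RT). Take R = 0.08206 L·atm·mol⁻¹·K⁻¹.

Z ≈ 0.8946

P = RT/(V_m − b) − a/V_m² = (0.08206)(494.2)/(0.410 − 0.0412) − 3.61/(0.410)²
  = 40.554/0.36880 − 21.475 = 109.96 − 21.475 = 88.49 atm
Z = PV_m/(RT) = (88.49)(0.410)/((0.08206)(494.2)) = 36.281/40.554 = 0.8946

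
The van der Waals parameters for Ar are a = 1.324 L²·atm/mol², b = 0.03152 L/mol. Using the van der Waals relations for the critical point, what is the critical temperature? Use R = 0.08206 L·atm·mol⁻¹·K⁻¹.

For a van der Waals gas, T_c = 8a/(27Rb).
T_c = 8×1.324/(27×0.08206×0.03152) = 10.592/0.069836 = 151.7 K

T_c ≈ 151.7 K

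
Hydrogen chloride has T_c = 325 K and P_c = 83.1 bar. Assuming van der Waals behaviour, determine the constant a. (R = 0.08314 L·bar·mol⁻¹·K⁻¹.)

From T_c = 8a/(27Rb) and P_c = a/(27b²): a = 27 R² T_c²/(64 P_c).
a = 27×(0.08314)²×(325)²/(64×83.1) = 19713/5318.4 = 3.707 L²·bar/mol²

a ≈ 3.707 L²·bar/mol²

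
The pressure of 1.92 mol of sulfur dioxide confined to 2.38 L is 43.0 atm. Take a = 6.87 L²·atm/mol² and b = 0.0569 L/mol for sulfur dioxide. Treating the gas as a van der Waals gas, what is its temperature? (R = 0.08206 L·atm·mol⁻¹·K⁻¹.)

T = (P + a n²/V²)(V − nb)/(nR)
P + a n²/V² = 43.0 + (6.87)(1.92)²/(2.38)² = 47.471 atm
V − nb = 2.38 − (1.92)(0.0569) = 2.2708 L
T = (47.471)(2.2708)/((1.92)(0.08206)) = 684.2 K

T ≈ 684.2 K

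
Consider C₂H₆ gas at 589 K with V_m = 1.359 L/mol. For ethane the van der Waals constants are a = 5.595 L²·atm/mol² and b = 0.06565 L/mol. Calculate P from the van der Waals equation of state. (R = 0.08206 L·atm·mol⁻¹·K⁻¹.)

P = RT/(V_m − b) − a/V_m²
RT/(V_m − b) = (0.08206)(589)/(1.359 − 0.06565) = 48.333/1.2934 = 37.369 atm
a/V_m² = 5.595/(1.359)² = 3.0294 atm
P = 37.369 − 3.0294 = 34.34 atm

P ≈ 34.34 atm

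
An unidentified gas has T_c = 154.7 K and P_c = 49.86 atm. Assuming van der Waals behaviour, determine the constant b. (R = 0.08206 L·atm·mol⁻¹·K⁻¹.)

b ≈ 0.03183 L/mol

From T_c = 8a/(27Rb) and P_c = a/(27b²): b = R T_c/(8 P_c).
b = (0.08206)(154.7)/(8×49.86) = 12.695/398.88 = 0.03183 L/mol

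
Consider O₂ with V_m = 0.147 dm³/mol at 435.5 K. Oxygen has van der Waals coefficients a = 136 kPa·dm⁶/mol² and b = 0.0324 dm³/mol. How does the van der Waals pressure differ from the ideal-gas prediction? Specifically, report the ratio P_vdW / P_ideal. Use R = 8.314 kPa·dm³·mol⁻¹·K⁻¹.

P_vdW / P_ideal ≈ 1.027

Ideal: P_ideal = RT/V_m = (8.314)(435.5)/0.147 = 24630.9 kPa
vdW: P = RT/(V_m − b) − a/V_m² = 3620.75/0.114600 − 136/0.0216090 = 31594.7 − 6293.67 = 25301.0 kPa
Ratio = 25301.0/24630.9 = 1.027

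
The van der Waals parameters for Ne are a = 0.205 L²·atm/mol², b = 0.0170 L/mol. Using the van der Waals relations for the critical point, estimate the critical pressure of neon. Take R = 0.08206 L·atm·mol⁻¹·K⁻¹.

For a van der Waals gas, P_c = a/(27b²).
P_c = 0.205/(27×(0.0170)²) = 0.205/0.0078030 = 26.27 atm

P_c ≈ 26.27 atm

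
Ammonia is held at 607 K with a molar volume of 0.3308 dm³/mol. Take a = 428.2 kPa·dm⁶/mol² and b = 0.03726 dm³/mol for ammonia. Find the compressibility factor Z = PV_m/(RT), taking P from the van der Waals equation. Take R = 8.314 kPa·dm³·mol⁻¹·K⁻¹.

P = RT/(V_m − b) − a/V_m² = (8.314)(607)/(0.3308 − 0.03726) − 428.2/(0.3308)²
  = 5046.6/0.29354 − 3913.1 = 17192 − 3913.1 = 13279 kPa
Z = PV_m/(RT) = (13279)(0.3308)/((8.314)(607)) = 4392.7/5046.6 = 0.8704

Z ≈ 0.8704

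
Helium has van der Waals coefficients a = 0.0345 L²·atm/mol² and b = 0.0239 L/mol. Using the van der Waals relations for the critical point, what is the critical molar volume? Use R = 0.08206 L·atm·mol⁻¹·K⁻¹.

For a van der Waals gas, V_m,c = 3b.
V_m,c = 3×0.0239 = 0.07170 L/mol

V_m,c ≈ 0.07170 L/mol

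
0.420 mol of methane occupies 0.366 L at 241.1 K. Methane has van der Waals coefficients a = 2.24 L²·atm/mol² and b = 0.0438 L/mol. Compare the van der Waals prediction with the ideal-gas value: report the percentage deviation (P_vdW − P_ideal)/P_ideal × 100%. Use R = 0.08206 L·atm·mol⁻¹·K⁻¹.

Ideal: P_ideal = nRT/V = (0.420)(0.08206)(241.1)/0.366 = 22.7037 atm
vdW: P = nRT/(V − nb) − a n²/V² = 8.30956/0.347604 − 0.395136/0.133956 = 23.9052 − 2.94974 = 20.9555 atm
% deviation = (20.9555 − 22.7037)/22.7037 × 100% = -7.70%

-7.70 %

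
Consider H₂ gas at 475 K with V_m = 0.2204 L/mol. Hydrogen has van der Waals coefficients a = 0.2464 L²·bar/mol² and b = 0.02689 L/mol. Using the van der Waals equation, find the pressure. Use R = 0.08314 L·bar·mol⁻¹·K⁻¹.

P = RT/(V_m − b) − a/V_m²
RT/(V_m − b) = (0.08314)(475)/(0.2204 − 0.02689) = 39.492/0.19351 = 204.08 bar
a/V_m² = 0.2464/(0.2204)² = 5.0724 bar
P = 204.08 − 5.0724 = 199.0 bar

P ≈ 199.0 bar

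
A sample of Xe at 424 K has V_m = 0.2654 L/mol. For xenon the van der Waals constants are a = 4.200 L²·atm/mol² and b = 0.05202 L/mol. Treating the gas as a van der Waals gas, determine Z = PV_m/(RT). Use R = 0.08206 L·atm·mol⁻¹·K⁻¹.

Z ≈ 0.7890

P = RT/(V_m − b) − a/V_m² = (0.08206)(424)/(0.2654 − 0.05202) − 4.200/(0.2654)²
  = 34.793/0.21338 − 59.628 = 163.06 − 59.628 = 103.43 atm
Z = PV_m/(RT) = (103.43)(0.2654)/((0.08206)(424)) = 27.450/34.793 = 0.7890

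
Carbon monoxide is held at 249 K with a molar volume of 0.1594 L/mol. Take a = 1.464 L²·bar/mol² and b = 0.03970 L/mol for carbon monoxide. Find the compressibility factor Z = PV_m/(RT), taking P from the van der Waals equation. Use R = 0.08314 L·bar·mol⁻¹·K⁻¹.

P = RT/(V_m − b) − a/V_m² = (0.08314)(249)/(0.1594 − 0.03970) − 1.464/(0.1594)²
  = 20.702/0.11970 − 57.619 = 172.95 − 57.619 = 115.33 bar
Z = PV_m/(RT) = (115.33)(0.1594)/((0.08314)(249)) = 18.384/20.702 = 0.8880

Z ≈ 0.8880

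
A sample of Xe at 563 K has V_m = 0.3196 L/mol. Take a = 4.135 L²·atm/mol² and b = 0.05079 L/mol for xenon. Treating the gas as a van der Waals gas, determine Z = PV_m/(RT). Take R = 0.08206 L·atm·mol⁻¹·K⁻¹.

Z ≈ 0.9089

P = RT/(V_m − b) − a/V_m² = (0.08206)(563)/(0.3196 − 0.05079) − 4.135/(0.3196)²
  = 46.200/0.26881 − 40.482 = 171.87 − 40.482 = 131.39 atm
Z = PV_m/(RT) = (131.39)(0.3196)/((0.08206)(563)) = 41.992/46.200 = 0.9089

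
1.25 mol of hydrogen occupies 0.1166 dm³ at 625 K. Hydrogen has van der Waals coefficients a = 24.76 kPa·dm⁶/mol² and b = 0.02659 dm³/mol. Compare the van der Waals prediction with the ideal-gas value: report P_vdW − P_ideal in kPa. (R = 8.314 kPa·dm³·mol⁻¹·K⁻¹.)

ΔP ≈ 19365 kPa

Ideal: P_ideal = nRT/V = (1.25)(8.314)(625)/0.1166 = 55705.9 kPa
vdW: P = nRT/(V − nb) − a n²/V² = 6495.31/0.0833625 − 38.6875/0.0135956 = 77916.4 − 2845.59 = 75070.8 kPa
ΔP = 75070.8 − 55705.9 = 19365 kPa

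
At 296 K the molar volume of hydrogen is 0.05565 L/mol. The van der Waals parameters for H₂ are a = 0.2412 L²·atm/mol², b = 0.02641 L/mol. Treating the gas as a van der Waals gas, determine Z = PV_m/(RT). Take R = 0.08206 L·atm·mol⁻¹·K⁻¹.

Z ≈ 1.725

P = RT/(V_m − b) − a/V_m² = (0.08206)(296)/(0.05565 − 0.02641) − 0.2412/(0.05565)²
  = 24.290/0.029240 − 77.884 = 830.71 − 77.884 = 752.83 atm
Z = PV_m/(RT) = (752.83)(0.05565)/((0.08206)(296)) = 41.895/24.290 = 1.725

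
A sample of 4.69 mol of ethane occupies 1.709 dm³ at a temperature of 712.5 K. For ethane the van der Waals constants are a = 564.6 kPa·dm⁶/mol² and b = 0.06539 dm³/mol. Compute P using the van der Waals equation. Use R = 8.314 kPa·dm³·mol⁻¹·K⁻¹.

P ≈ 15560 kPa

P = nRT/(V − nb) − a n²/V²
nRT/(V − nb) = (4.69)(8.314)(712.5)/(1.709 − 4.69×0.06539) = 27782/1.4023 = 19812 kPa
a n²/V² = (564.6)(4.69)²/(1.709)² = 4252.1 kPa
P = 19812 − 4252.1 = 15560 kPa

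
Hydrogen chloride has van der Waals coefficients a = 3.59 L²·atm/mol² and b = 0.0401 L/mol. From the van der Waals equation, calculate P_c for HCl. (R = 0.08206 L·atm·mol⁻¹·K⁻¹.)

P_c ≈ 82.69 atm

For a van der Waals gas, P_c = a/(27b²).
P_c = 3.59/(27×(0.0401)²) = 3.59/0.043416 = 82.69 atm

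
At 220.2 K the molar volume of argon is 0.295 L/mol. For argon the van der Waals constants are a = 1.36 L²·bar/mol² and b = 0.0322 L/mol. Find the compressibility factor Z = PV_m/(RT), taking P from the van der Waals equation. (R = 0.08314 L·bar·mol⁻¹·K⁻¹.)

P = RT/(V_m − b) − a/V_m² = (0.08314)(220.2)/(0.295 − 0.0322) − 1.36/(0.295)²
  = 18.307/0.26280 − 15.628 = 69.661 − 15.628 = 54.033 bar
Z = PV_m/(RT) = (54.033)(0.295)/((0.08314)(220.2)) = 15.940/18.307 = 0.8707

Z ≈ 0.8707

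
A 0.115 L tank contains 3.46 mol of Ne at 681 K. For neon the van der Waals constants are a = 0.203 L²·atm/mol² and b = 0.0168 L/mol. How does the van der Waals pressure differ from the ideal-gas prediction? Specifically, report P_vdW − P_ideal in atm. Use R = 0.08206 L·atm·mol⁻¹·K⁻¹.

ΔP ≈ 1535 atm

Ideal: P_ideal = nRT/V = (3.46)(0.08206)(681)/0.115 = 1681.35 atm
vdW: P = nRT/(V − nb) − a n²/V² = 193.355/0.0568720 − 2.43023/0.0132250 = 3399.83 − 183.760 = 3216.07 atm
ΔP = 3216.07 − 1681.35 = 1535 atm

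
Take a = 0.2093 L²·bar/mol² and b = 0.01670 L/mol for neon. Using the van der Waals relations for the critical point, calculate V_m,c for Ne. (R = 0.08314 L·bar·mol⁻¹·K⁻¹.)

V_m,c ≈ 0.05010 L/mol

For a van der Waals gas, V_m,c = 3b.
V_m,c = 3×0.01670 = 0.05010 L/mol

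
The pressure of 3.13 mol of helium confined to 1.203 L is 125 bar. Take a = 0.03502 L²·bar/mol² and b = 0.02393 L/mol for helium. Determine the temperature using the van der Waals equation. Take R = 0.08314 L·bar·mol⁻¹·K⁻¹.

T ≈ 542.9 K

T = (P + a n²/V²)(V − nb)/(nR)
P + a n²/V² = 125 + (0.03502)(3.13)²/(1.203)² = 125.24 bar
V − nb = 1.203 − (3.13)(0.02393) = 1.1281 L
T = (125.24)(1.1281)/((3.13)(0.08314)) = 542.9 K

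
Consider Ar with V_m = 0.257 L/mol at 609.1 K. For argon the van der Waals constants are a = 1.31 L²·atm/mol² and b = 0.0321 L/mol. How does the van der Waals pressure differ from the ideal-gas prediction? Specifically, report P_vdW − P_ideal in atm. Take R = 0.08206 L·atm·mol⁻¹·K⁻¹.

Ideal: P_ideal = RT/V_m = (0.08206)(609.1)/0.257 = 194.485 atm
vdW: P = RT/(V_m − b) − a/V_m² = 49.9827/0.224900 − 1.31/0.0660490 = 222.244 − 19.8338 = 202.410 atm
ΔP = 202.410 − 194.485 = 7.93 atm

ΔP ≈ 7.93 atm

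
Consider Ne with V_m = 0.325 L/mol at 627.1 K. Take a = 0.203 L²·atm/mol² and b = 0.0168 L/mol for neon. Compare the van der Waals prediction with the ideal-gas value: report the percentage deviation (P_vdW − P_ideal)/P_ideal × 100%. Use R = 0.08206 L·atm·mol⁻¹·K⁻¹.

Ideal: P_ideal = RT/V_m = (0.08206)(627.1)/0.325 = 158.338 atm
vdW: P = RT/(V_m − b) − a/V_m² = 51.4598/0.308200 − 0.203/0.105625 = 166.969 − 1.92189 = 165.047 atm
% deviation = (165.047 − 158.338)/158.338 × 100% = 4.24%

4.24 %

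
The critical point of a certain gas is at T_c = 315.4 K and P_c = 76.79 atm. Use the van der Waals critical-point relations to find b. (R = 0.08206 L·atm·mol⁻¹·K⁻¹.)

b ≈ 0.04213 L/mol

From T_c = 8a/(27Rb) and P_c = a/(27b²): b = R T_c/(8 P_c).
b = (0.08206)(315.4)/(8×76.79) = 25.882/614.32 = 0.04213 L/mol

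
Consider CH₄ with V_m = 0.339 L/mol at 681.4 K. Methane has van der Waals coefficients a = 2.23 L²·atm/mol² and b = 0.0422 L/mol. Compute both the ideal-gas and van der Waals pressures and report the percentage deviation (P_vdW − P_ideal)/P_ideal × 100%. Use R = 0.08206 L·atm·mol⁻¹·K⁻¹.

Ideal: P_ideal = RT/V_m = (0.08206)(681.4)/0.339 = 164.943 atm
vdW: P = RT/(V_m − b) − a/V_m² = 55.9157/0.296800 − 2.23/0.114921 = 188.395 − 19.4046 = 168.990 atm
% deviation = (168.990 − 164.943)/164.943 × 100% = 2.45%

2.45 %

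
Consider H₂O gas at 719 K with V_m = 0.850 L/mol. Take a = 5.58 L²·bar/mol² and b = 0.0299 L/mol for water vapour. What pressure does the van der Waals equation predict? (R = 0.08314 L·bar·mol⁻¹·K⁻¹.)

P ≈ 65.17 bar

P = RT/(V_m − b) − a/V_m²
RT/(V_m − b) = (0.08314)(719)/(0.850 − 0.0299) = 59.778/0.82010 = 72.891 bar
a/V_m² = 5.58/(0.850)² = 7.7232 bar
P = 72.891 − 7.7232 = 65.17 bar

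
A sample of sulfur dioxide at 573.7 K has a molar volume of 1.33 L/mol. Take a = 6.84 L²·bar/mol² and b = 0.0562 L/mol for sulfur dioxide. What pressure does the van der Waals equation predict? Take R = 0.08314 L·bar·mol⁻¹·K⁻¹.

P = RT/(V_m − b) − a/V_m²
RT/(V_m − b) = (0.08314)(573.7)/(1.33 − 0.0562) = 47.697/1.2738 = 37.445 bar
a/V_m² = 6.84/(1.33)² = 3.8668 bar
P = 37.445 − 3.8668 = 33.58 bar

P ≈ 33.58 bar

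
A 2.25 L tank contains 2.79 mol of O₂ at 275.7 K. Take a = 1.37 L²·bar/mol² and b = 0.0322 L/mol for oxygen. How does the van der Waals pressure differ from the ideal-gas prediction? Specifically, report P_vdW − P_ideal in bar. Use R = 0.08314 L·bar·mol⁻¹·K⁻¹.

Ideal: P_ideal = nRT/V = (2.79)(0.08314)(275.7)/2.25 = 28.4229 bar
vdW: P = nRT/(V − nb) − a n²/V² = 63.9515/2.16016 − 10.6642/5.06250 = 29.6050 − 2.10651 = 27.4985 bar
ΔP = 27.4985 − 28.4229 = -0.924 bar

ΔP ≈ -0.924 bar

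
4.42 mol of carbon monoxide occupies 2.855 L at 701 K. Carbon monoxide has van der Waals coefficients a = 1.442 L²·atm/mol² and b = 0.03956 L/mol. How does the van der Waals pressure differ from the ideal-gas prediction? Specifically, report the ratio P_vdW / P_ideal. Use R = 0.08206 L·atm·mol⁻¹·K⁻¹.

P_vdW / P_ideal ≈ 1.026

Ideal: P_ideal = nRT/V = (4.42)(0.08206)(701)/2.855 = 89.0565 atm
vdW: P = nRT/(V − nb) − a n²/V² = 254.256/2.68014 − 28.1715/8.15103 = 94.8667 − 3.45619 = 91.4105 atm
Ratio = 91.4105/89.0565 = 1.026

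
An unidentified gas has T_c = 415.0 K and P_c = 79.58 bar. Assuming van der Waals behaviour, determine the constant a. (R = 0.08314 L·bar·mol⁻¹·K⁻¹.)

From T_c = 8a/(27Rb) and P_c = a/(27b²): a = 27 R² T_c²/(64 P_c).
a = 27×(0.08314)²×(415.0)²/(64×79.58) = 32143/5093.1 = 6.311 L²·bar/mol²

a ≈ 6.311 L²·bar/mol²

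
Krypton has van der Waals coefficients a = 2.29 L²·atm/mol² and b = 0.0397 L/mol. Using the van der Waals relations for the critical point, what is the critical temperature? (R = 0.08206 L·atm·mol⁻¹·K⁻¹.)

For a van der Waals gas, T_c = 8a/(27Rb).
T_c = 8×2.29/(27×0.08206×0.0397) = 18.320/0.087960 = 208.3 K

T_c ≈ 208.3 K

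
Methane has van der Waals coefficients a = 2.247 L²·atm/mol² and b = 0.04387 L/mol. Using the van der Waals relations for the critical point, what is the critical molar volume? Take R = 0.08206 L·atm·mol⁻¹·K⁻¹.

V_m,c ≈ 0.1316 L/mol

For a van der Waals gas, V_m,c = 3b.
V_m,c = 3×0.04387 = 0.1316 L/mol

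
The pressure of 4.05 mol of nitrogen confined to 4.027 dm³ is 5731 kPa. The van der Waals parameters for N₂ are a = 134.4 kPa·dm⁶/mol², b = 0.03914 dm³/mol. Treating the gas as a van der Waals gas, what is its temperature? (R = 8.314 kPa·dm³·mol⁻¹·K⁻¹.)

T = (P + a n²/V²)(V − nb)/(nR)
P + a n²/V² = 5731 + (134.4)(4.05)²/(4.027)² = 5866.9 kPa
V − nb = 4.027 − (4.05)(0.03914) = 3.8685 dm³
T = (5866.9)(3.8685)/((4.05)(8.314)) = 674.0 K

T ≈ 674.0 K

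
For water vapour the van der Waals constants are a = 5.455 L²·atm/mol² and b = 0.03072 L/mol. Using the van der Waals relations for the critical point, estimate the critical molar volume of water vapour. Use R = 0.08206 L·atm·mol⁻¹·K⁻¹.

For a van der Waals gas, V_m,c = 3b.
V_m,c = 3×0.03072 = 0.09216 L/mol

V_m,c ≈ 0.09216 L/mol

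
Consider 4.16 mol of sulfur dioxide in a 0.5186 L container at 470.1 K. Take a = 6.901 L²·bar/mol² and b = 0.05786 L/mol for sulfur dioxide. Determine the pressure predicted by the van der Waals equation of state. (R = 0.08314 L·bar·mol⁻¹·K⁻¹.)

P ≈ 141.0 bar

P = nRT/(V − nb) − a n²/V²
nRT/(V − nb) = (4.16)(0.08314)(470.1)/(0.5186 − 4.16×0.05786) = 162.59/0.27790 = 585.07 bar
a n²/V² = (6.901)(4.16)²/(0.5186)² = 444.05 bar
P = 585.07 − 444.05 = 141.0 bar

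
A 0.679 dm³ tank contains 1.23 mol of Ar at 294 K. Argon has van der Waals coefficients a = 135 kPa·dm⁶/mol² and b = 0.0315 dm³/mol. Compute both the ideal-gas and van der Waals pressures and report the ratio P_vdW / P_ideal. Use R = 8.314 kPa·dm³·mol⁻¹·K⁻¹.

Ideal: P_ideal = nRT/V = (1.23)(8.314)(294)/0.679 = 4427.85 kPa
vdW: P = nRT/(V − nb) − a n²/V² = 3006.51/0.640255 − 204.242/0.461041 = 4695.80 − 443.002 = 4252.80 kPa
Ratio = 4252.80/4427.85 = 0.9605

P_vdW / P_ideal ≈ 0.9605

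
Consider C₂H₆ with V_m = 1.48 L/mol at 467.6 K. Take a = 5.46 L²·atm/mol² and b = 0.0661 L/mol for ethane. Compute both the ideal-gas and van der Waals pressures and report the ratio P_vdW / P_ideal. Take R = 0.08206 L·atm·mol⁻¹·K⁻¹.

Ideal: P_ideal = RT/V_m = (0.08206)(467.6)/1.48 = 25.9265 atm
vdW: P = RT/(V_m − b) − a/V_m² = 38.3713/1.41390 − 5.46/2.19040 = 27.1386 − 2.49270 = 24.6459 atm
Ratio = 24.6459/25.9265 = 0.9506

P_vdW / P_ideal ≈ 0.9506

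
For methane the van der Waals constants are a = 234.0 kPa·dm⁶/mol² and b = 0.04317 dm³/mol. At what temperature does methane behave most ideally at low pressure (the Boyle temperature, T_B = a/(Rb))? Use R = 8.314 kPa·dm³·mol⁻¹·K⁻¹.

T_B ≈ 652.0 K

For a van der Waals gas the second virial coefficient B₂ = b − a/(RT) vanishes at T_B = a/(Rb).
T_B = 234.0/(8.314×0.04317) = 234.0/0.35892 = 652.0 K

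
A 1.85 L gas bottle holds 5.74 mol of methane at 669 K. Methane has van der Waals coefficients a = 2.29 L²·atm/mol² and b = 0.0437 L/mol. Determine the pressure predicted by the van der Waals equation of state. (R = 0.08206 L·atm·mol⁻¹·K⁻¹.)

P ≈ 175.0 atm

P = nRT/(V − nb) − a n²/V²
nRT/(V − nb) = (5.74)(0.08206)(669)/(1.85 − 5.74×0.0437) = 315.12/1.5992 = 197.05 atm
a n²/V² = (2.29)(5.74)²/(1.85)² = 22.045 atm
P = 197.05 − 22.045 = 175.0 atm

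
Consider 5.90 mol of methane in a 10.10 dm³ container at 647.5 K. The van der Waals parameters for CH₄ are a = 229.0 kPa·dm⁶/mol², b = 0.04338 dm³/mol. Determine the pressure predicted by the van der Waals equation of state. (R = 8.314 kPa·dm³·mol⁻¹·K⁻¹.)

P = nRT/(V − nb) − a n²/V²
nRT/(V − nb) = (5.90)(8.314)(647.5)/(10.10 − 5.90×0.04338) = 31762/9.8441 = 3226.5 kPa
a n²/V² = (229.0)(5.90)²/(10.10)² = 78.144 kPa
P = 3226.5 − 78.144 = 3148 kPa

P ≈ 3148 kPa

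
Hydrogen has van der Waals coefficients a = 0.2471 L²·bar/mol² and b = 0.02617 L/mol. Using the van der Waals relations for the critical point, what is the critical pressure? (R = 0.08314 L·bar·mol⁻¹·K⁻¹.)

For a van der Waals gas, P_c = a/(27b²).
P_c = 0.2471/(27×(0.02617)²) = 0.2471/0.018491 = 13.36 bar

P_c ≈ 13.36 bar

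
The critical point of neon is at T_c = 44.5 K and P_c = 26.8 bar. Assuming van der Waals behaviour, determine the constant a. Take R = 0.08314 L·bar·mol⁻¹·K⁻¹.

From T_c = 8a/(27Rb) and P_c = a/(27b²): a = 27 R² T_c²/(64 P_c).
a = 27×(0.08314)²×(44.5)²/(64×26.8) = 369.58/1715.2 = 0.2155 L²·bar/mol²

a ≈ 0.2155 L²·bar/mol²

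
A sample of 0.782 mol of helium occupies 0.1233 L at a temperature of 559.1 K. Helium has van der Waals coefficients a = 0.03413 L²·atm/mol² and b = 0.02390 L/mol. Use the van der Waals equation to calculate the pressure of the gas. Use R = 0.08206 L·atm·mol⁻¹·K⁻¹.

P = nRT/(V − nb) − a n²/V²
nRT/(V − nb) = (0.782)(0.08206)(559.1)/(0.1233 − 0.782×0.02390) = 35.878/0.10461 = 342.97 atm
a n²/V² = (0.03413)(0.782)²/(0.1233)² = 1.3729 atm
P = 342.97 − 1.3729 = 341.6 atm

P ≈ 341.6 atm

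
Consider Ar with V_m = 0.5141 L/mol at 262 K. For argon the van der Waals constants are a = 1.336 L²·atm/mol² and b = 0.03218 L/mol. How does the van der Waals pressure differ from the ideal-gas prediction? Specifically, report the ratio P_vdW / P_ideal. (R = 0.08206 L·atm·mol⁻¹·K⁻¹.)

P_vdW / P_ideal ≈ 0.9459

Ideal: P_ideal = RT/V_m = (0.08206)(262)/0.5141 = 41.8201 atm
vdW: P = RT/(V_m − b) − a/V_m² = 21.4997/0.481920 − 1.336/0.264299 = 44.6126 − 5.05488 = 39.5577 atm
Ratio = 39.5577/41.8201 = 0.9459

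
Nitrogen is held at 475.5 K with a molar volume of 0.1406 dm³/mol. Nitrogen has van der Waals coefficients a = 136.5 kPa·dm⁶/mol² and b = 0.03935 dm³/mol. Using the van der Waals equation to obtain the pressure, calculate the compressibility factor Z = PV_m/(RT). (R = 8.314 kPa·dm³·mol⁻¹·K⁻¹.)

Z ≈ 1.143

P = RT/(V_m − b) − a/V_m² = (8.314)(475.5)/(0.1406 − 0.03935) − 136.5/(0.1406)²
  = 3953.3/0.10125 − 6905.0 = 39045 − 6905.0 = 32140 kPa
Z = PV_m/(RT) = (32140)(0.1406)/((8.314)(475.5)) = 4518.9/3953.3 = 1.143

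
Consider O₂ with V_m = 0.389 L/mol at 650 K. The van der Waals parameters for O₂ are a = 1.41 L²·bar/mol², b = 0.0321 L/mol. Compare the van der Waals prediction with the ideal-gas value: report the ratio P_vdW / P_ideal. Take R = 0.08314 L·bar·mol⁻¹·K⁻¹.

P_vdW / P_ideal ≈ 1.023

Ideal: P_ideal = RT/V_m = (0.08314)(650)/0.389 = 138.923 bar
vdW: P = RT/(V_m − b) − a/V_m² = 54.0410/0.356900 − 1.41/0.151321 = 151.418 − 9.31794 = 142.100 bar
Ratio = 142.100/138.923 = 1.023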